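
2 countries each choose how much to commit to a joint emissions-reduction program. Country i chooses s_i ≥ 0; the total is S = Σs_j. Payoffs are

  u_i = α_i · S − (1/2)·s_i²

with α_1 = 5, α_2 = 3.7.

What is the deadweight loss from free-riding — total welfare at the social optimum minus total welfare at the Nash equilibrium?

Country i's FOC: ∂u_i/∂s_i = α_i − s_i = 0, so s_i* = α_i.
NE contributions = (5, 3.7); S = 8.7.
W^NE = (Σα)·S − ½Σα_i² = 8.7² − ½·38.69 = 56.345.
Planner sets s_i = Σα_j = 8.7 for every i, so S^SO = 2·8.7 = 17.4.
W^SO = (Σα)·S^SO − ½·2·(Σα)² = (2/2)·8.7² = 75.69.
Deadweight loss = W^SO − W^NE = 19.345.

19.345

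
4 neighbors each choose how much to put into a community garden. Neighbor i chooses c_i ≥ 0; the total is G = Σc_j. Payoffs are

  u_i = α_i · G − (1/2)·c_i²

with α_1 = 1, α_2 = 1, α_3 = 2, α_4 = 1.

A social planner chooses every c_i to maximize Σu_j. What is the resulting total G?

20

Planner FOC: ∂(Σu_j)/∂c_i = (Σα_j) − c_i = 0, so c_i^SO = Σα_j = 5 for every i; G^SO = 20.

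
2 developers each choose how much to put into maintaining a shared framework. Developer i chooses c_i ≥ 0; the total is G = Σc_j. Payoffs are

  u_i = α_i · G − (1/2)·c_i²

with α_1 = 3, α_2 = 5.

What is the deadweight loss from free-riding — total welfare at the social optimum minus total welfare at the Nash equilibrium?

17

Developer i's FOC: ∂u_i/∂c_i = α_i − c_i = 0, so c_i* = α_i.
NE contributions = (3, 5); G = 8.
W^NE = (Σα)·G − ½Σα_i² = 8² − ½·34 = 47.
Planner sets c_i = Σα_j = 8 for every i, so G^SO = 2·8 = 16.
W^SO = (Σα)·G^SO − ½·2·(Σα)² = (2/2)·8² = 64.
Deadweight loss = W^SO − W^NE = 17.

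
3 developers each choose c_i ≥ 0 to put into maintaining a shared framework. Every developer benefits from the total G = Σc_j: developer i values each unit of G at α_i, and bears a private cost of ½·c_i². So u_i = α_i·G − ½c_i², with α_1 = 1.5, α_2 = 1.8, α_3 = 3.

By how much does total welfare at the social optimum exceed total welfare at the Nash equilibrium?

27.09

Developer i's FOC: ∂u_i/∂c_i = α_i − c_i = 0, so c_i* = α_i.
NE contributions = (1.5, 1.8, 3); G = 6.3.
W^NE = (Σα)·G − ½Σα_i² = 6.3² − ½·14.49 = 32.445.
Planner sets c_i = Σα_j = 6.3 for every i, so G^SO = 3·6.3 = 18.9.
W^SO = (Σα)·G^SO − ½·3·(Σα)² = (3/2)·6.3² = 59.535.
Deadweight loss = W^SO − W^NE = 27.09.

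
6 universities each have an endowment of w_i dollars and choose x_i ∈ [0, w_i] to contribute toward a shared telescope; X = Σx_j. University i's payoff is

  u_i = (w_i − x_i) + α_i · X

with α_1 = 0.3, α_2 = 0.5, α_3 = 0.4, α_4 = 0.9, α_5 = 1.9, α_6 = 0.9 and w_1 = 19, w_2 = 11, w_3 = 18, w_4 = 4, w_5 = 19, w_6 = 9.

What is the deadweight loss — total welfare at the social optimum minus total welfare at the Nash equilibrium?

237.9

∂u_i/∂x_i = α_i − 1, so university i contributes w_i if α_i > 1, else 0.
α_i > 1 for i ∈ {5}; NE contributions (0, 0, 0, 0, 19, 0), X = 19.
W^NE = Σw_i − X^NE + (Σα_i)·X^NE = 80 + 3.9·19 = 154.1.
Planner: ∂(Σu_j)/∂x_i = Σα_j − 1 = 3.9 > 0, so everyone contributes w_i; X^SO = 80, W^SO = 80 + 3.9·80 = 392.
Deadweight loss = 237.9.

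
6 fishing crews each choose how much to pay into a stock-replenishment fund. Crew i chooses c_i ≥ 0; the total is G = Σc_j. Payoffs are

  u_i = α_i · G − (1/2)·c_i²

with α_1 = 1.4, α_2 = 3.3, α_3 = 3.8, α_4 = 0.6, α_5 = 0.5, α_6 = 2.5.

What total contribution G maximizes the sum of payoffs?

Planner FOC: ∂(Σu_j)/∂c_i = (Σα_j) − c_i = 0, so c_i^SO = Σα_j = 12.1 for every i; G^SO = 72.6.

72.6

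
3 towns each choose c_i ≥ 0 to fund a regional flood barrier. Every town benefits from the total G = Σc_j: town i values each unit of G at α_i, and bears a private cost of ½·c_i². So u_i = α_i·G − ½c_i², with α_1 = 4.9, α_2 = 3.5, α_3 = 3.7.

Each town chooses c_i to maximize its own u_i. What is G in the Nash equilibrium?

Town i's FOC: ∂u_i/∂c_i = α_i − c_i = 0, so c_i* = α_i.
NE contributions = (4.9, 3.5, 3.7); G = 12.1.

12.1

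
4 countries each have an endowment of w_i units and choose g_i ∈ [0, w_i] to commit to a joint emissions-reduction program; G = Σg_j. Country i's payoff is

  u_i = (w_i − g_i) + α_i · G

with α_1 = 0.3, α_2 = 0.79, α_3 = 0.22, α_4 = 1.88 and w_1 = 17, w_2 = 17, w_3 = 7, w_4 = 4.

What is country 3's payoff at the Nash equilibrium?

∂u_i/∂g_i = α_i − 1, so country i contributes w_i if α_i > 1, else 0.
α_i > 1 for i ∈ {4}; NE contributions (0, 0, 0, 4), G = 4.
u_3 = (7 − 0) + 0.22·4 = 7.88.

7.88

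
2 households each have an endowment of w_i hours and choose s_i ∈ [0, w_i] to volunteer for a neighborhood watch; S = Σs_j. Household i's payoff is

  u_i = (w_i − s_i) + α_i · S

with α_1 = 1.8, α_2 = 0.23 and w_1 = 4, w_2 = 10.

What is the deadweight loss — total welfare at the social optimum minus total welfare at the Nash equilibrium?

∂u_i/∂s_i = α_i − 1, so household i contributes w_i if α_i > 1, else 0.
α_i > 1 for i ∈ {1}; NE contributions (4, 0), S = 4.
W^NE = Σw_i − S^NE + (Σα_i)·S^NE = 14 + 1.03·4 = 18.12.
Planner: ∂(Σu_j)/∂s_i = Σα_j − 1 = 1.03 > 0, so everyone contributes w_i; S^SO = 14, W^SO = 14 + 1.03·14 = 28.42.
Deadweight loss = 10.3.

10.3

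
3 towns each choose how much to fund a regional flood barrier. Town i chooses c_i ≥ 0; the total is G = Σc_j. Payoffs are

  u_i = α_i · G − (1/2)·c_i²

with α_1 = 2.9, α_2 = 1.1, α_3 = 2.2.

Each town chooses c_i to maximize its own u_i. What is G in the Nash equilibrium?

Town i's FOC: ∂u_i/∂c_i = α_i − c_i = 0, so c_i* = α_i.
NE contributions = (2.9, 1.1, 2.2); G = 6.2.

6.2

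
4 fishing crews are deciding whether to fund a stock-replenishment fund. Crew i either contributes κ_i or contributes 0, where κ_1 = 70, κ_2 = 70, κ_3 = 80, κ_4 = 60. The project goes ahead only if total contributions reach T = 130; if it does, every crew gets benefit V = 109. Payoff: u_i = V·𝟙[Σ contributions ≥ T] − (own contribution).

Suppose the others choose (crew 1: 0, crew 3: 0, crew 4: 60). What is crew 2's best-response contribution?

Others' total = 60. Contributing 70 brings total to 130 ≥ 130: gain V − κ_2 = 39.
Best response: 70.

70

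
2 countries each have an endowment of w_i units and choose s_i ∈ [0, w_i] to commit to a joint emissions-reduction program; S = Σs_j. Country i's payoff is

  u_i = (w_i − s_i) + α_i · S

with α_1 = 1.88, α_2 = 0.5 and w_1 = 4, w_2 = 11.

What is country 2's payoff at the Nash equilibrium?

∂u_i/∂s_i = α_i − 1, so country i contributes w_i if α_i > 1, else 0.
α_i > 1 for i ∈ {1}; NE contributions (4, 0), S = 4.
u_2 = (11 − 0) + 0.5·4 = 13.

13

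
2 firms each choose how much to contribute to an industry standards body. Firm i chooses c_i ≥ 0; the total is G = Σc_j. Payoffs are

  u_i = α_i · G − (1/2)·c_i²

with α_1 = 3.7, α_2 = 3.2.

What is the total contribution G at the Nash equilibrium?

Firm i's FOC: ∂u_i/∂c_i = α_i − c_i = 0, so c_i* = α_i.
NE contributions = (3.7, 3.2); G = 6.9.

6.9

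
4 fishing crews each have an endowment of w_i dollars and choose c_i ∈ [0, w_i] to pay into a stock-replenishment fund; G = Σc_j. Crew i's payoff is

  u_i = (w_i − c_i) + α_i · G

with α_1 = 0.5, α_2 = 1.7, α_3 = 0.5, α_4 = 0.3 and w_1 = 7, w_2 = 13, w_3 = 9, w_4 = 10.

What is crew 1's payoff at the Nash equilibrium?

13.5

∂u_i/∂c_i = α_i − 1, so crew i contributes w_i if α_i > 1, else 0.
α_i > 1 for i ∈ {2}; NE contributions (0, 13, 0, 0), G = 13.
u_1 = (7 − 0) + 0.5·13 = 13.5.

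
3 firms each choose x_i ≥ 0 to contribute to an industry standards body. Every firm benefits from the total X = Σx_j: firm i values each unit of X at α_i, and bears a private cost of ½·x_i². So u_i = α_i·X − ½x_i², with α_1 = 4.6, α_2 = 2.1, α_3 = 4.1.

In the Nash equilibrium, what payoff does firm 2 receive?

Firm i's FOC: ∂u_i/∂x_i = α_i − x_i = 0, so x_i* = α_i.
NE contributions = (4.6, 2.1, 4.1); X = 10.8.
u_2 = α_2·X − ½·(x_2)² = 2.1·10.8 − ½·2.1² = 20.475.

20.475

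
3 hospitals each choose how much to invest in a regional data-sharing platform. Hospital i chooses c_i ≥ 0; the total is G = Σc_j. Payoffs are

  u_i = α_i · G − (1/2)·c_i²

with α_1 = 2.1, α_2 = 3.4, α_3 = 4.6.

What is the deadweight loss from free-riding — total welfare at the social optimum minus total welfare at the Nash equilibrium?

Hospital i's FOC: ∂u_i/∂c_i = α_i − c_i = 0, so c_i* = α_i.
NE contributions = (2.1, 3.4, 4.6); G = 10.1.
W^NE = (Σα)·G − ½Σα_i² = 10.1² − ½·37.13 = 83.445.
Planner sets c_i = Σα_j = 10.1 for every i, so G^SO = 3·10.1 = 30.3.
W^SO = (Σα)·G^SO − ½·3·(Σα)² = (3/2)·10.1² = 153.015.
Deadweight loss = W^SO − W^NE = 69.57.

69.57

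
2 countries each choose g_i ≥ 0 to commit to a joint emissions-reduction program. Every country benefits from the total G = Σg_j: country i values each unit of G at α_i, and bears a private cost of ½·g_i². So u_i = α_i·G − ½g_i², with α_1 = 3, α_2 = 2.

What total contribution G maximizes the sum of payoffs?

Planner FOC: ∂(Σu_j)/∂g_i = (Σα_j) − g_i = 0, so g_i^SO = Σα_j = 5 for every i; G^SO = 10.

10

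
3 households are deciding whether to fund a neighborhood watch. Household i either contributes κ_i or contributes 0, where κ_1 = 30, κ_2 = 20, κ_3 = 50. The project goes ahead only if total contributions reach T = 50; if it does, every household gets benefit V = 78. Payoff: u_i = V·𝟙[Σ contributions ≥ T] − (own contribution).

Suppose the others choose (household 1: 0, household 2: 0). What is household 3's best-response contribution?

50

Others' total = 0. Contributing 50 brings total to 50 ≥ 50: gain V − κ_3 = 28.
Best response: 50.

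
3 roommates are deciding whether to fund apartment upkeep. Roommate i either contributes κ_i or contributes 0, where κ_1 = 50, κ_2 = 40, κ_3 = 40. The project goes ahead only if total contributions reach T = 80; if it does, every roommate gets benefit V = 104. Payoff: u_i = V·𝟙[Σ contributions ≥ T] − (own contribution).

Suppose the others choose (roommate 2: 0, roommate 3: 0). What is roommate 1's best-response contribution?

Others' total = 0. Even contributing 50 gives 50 < 80: no benefit either way.
Best response: 0.

0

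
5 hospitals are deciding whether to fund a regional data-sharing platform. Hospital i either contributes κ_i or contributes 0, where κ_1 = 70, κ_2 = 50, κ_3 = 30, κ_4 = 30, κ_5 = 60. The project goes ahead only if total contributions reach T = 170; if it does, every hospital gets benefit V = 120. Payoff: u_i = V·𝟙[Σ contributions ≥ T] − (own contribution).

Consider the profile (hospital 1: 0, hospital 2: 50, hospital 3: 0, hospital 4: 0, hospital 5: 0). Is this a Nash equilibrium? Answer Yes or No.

No

Total = 50 < 170: not provided.
Hospital 1 (pledges 0, payoff 0): pledging 70 → total 120, payoff -70. No gain.
Hospital 2 (pledges 50, payoff -50): dropping to 0 → total 0, payoff 0. Profitable deviation.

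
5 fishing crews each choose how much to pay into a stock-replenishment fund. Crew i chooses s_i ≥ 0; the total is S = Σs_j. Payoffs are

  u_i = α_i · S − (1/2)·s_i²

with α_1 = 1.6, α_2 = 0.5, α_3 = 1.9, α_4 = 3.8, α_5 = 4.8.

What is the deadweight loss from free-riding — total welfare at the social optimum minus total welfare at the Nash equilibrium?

260.09

Crew i's FOC: ∂u_i/∂s_i = α_i − s_i = 0, so s_i* = α_i.
NE contributions = (1.6, 0.5, 1.9, 3.8, 4.8); S = 12.6.
W^NE = (Σα)·S − ½Σα_i² = 12.6² − ½·43.9 = 136.81.
Planner sets s_i = Σα_j = 12.6 for every i, so S^SO = 5·12.6 = 63.
W^SO = (Σα)·S^SO − ½·5·(Σα)² = (5/2)·12.6² = 396.9.
Deadweight loss = W^SO − W^NE = 260.09.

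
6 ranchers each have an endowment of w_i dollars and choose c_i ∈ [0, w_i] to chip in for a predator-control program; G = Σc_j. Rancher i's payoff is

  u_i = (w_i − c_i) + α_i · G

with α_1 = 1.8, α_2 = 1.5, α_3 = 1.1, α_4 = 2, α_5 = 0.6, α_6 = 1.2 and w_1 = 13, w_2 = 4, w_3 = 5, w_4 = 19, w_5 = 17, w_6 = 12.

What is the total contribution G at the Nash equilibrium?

∂u_i/∂c_i = α_i − 1, so rancher i contributes w_i if α_i > 1, else 0.
α_i > 1 for i ∈ {1, 2, 3, 4, 6}; NE contributions (13, 4, 5, 19, 0, 12), G = 53.

53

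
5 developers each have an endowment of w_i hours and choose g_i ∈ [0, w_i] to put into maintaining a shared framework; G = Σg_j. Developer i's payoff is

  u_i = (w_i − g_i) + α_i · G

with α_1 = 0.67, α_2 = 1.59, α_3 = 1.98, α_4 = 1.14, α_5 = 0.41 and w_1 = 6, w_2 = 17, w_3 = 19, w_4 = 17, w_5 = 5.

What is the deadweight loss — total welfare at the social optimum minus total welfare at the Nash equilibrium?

52.69

∂u_i/∂g_i = α_i − 1, so developer i contributes w_i if α_i > 1, else 0.
α_i > 1 for i ∈ {2, 3, 4}; NE contributions (0, 17, 19, 17, 0), G = 53.
W^NE = Σw_i − G^NE + (Σα_i)·G^NE = 64 + 4.79·53 = 317.87.
Planner: ∂(Σu_j)/∂g_i = Σα_j − 1 = 4.79 > 0, so everyone contributes w_i; G^SO = 64, W^SO = 64 + 4.79·64 = 370.56.
Deadweight loss = 52.69.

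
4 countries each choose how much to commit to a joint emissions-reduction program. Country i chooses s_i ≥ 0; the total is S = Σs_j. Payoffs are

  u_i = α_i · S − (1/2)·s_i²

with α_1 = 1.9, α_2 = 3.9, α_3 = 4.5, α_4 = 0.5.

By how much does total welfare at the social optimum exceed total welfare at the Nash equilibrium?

Country i's FOC: ∂u_i/∂s_i = α_i − s_i = 0, so s_i* = α_i.
NE contributions = (1.9, 3.9, 4.5, 0.5); S = 10.8.
W^NE = (Σα)·S − ½Σα_i² = 10.8² − ½·39.32 = 96.98.
Planner sets s_i = Σα_j = 10.8 for every i, so S^SO = 4·10.8 = 43.2.
W^SO = (Σα)·S^SO − ½·4·(Σα)² = (4/2)·10.8² = 233.28.
Deadweight loss = W^SO − W^NE = 136.3.

136.3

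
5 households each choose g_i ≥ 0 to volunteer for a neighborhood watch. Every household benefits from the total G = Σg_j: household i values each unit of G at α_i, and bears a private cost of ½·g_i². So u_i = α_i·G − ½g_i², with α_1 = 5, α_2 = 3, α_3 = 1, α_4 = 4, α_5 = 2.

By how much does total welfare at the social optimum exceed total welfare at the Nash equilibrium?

365

Household i's FOC: ∂u_i/∂g_i = α_i − g_i = 0, so g_i* = α_i.
NE contributions = (5, 3, 1, 4, 2); G = 15.
W^NE = (Σα)·G − ½Σα_i² = 15² − ½·55 = 197.5.
Planner sets g_i = Σα_j = 15 for every i, so G^SO = 5·15 = 75.
W^SO = (Σα)·G^SO − ½·5·(Σα)² = (5/2)·15² = 562.5.
Deadweight loss = W^SO − W^NE = 365.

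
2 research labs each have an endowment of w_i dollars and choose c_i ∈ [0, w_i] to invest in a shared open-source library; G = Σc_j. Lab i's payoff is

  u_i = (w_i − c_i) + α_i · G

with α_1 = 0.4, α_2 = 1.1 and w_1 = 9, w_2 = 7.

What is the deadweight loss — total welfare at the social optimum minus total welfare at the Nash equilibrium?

∂u_i/∂c_i = α_i − 1, so lab i contributes w_i if α_i > 1, else 0.
α_i > 1 for i ∈ {2}; NE contributions (0, 7), G = 7.
W^NE = Σw_i − G^NE + (Σα_i)·G^NE = 16 + 0.5·7 = 19.5.
Planner: ∂(Σu_j)/∂c_i = Σα_j − 1 = 0.5 > 0, so everyone contributes w_i; G^SO = 16, W^SO = 16 + 0.5·16 = 24.
Deadweight loss = 4.5.

4.5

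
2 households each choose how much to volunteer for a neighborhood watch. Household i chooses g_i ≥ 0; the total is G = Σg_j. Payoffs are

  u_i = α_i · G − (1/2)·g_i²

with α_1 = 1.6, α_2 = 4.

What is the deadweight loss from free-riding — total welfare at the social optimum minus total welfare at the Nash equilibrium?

Household i's FOC: ∂u_i/∂g_i = α_i − g_i = 0, so g_i* = α_i.
NE contributions = (1.6, 4); G = 5.6.
W^NE = (Σα)·G − ½Σα_i² = 5.6² − ½·18.56 = 22.08.
Planner sets g_i = Σα_j = 5.6 for every i, so G^SO = 2·5.6 = 11.2.
W^SO = (Σα)·G^SO − ½·2·(Σα)² = (2/2)·5.6² = 31.36.
Deadweight loss = W^SO − W^NE = 9.28.

9.28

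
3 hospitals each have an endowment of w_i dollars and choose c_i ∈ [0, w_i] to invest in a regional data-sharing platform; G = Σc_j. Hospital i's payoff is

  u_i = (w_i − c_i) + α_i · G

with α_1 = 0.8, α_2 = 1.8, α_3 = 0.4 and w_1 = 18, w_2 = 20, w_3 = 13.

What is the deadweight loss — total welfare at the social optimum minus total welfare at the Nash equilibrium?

62

∂u_i/∂c_i = α_i − 1, so hospital i contributes w_i if α_i > 1, else 0.
α_i > 1 for i ∈ {2}; NE contributions (0, 20, 0), G = 20.
W^NE = Σw_i − G^NE + (Σα_i)·G^NE = 51 + 2·20 = 91.
Planner: ∂(Σu_j)/∂c_i = Σα_j − 1 = 2 > 0, so everyone contributes w_i; G^SO = 51, W^SO = 51 + 2·51 = 153.
Deadweight loss = 62.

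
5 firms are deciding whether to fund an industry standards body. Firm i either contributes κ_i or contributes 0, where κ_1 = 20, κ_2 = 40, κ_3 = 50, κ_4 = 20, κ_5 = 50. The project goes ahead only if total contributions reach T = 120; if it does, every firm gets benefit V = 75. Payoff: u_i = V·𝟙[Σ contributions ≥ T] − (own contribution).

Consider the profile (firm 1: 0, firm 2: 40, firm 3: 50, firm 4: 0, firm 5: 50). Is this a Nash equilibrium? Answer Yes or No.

Total = 140 ≥ 120: provided.
Firm 1 (pledges 0, payoff 75): pledging 20 → total 160, payoff 55. No gain.
Firm 2 (pledges 40, payoff 35): dropping to 0 → total 100, payoff 0. No gain.
Firm 3 (pledges 50, payoff 25): dropping to 0 → total 90, payoff 0. No gain.
Firm 4 (pledges 0, payoff 75): pledging 20 → total 160, payoff 55. No gain.
Firm 5 (pledges 50, payoff 25): dropping to 0 → total 90, payoff 0. No gain.

Yes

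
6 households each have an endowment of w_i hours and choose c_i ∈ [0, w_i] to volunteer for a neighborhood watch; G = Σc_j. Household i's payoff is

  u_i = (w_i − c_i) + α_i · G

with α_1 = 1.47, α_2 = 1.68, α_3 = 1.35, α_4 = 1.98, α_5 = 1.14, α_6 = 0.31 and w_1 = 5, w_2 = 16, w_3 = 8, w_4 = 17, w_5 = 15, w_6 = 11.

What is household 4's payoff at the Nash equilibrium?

∂u_i/∂c_i = α_i − 1, so household i contributes w_i if α_i > 1, else 0.
α_i > 1 for i ∈ {1, 2, 3, 4, 5}; NE contributions (5, 16, 8, 17, 15, 0), G = 61.
u_4 = (17 − 17) + 1.98·61 = 120.78.

120.78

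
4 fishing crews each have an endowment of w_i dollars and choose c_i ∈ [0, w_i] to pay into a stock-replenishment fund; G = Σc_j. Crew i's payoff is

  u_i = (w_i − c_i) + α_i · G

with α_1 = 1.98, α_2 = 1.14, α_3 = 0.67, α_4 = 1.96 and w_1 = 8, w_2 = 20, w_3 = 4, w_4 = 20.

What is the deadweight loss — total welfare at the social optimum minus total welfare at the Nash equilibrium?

19

∂u_i/∂c_i = α_i − 1, so crew i contributes w_i if α_i > 1, else 0.
α_i > 1 for i ∈ {1, 2, 4}; NE contributions (8, 20, 0, 20), G = 48.
W^NE = Σw_i − G^NE + (Σα_i)·G^NE = 52 + 4.75·48 = 280.
Planner: ∂(Σu_j)/∂c_i = Σα_j − 1 = 4.75 > 0, so everyone contributes w_i; G^SO = 52, W^SO = 52 + 4.75·52 = 299.
Deadweight loss = 19.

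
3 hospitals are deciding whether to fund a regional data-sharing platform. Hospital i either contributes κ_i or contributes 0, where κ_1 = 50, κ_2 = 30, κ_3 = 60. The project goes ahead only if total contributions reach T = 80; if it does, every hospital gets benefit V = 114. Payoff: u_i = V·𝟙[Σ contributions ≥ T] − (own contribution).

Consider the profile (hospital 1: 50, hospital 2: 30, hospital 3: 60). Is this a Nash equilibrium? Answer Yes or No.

Total = 140 ≥ 80: provided.
Hospital 1 (pledges 50, payoff 64): dropping to 0 → total 90, payoff 114. Profitable deviation.

No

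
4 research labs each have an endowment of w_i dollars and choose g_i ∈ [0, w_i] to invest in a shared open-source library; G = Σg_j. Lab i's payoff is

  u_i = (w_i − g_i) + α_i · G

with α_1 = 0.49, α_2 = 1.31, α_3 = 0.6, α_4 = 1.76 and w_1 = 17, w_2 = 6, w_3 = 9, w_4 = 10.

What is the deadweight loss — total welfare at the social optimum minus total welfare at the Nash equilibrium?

82.16

∂u_i/∂g_i = α_i − 1, so lab i contributes w_i if α_i > 1, else 0.
α_i > 1 for i ∈ {2, 4}; NE contributions (0, 6, 0, 10), G = 16.
W^NE = Σw_i − G^NE + (Σα_i)·G^NE = 42 + 3.16·16 = 92.56.
Planner: ∂(Σu_j)/∂g_i = Σα_j − 1 = 3.16 > 0, so everyone contributes w_i; G^SO = 42, W^SO = 42 + 3.16·42 = 174.72.
Deadweight loss = 82.16.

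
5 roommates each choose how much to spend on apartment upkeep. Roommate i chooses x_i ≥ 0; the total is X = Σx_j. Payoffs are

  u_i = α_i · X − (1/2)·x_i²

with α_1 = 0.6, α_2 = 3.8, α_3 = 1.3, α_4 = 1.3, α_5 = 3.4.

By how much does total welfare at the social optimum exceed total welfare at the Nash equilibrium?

177.11

Roommate i's FOC: ∂u_i/∂x_i = α_i − x_i = 0, so x_i* = α_i.
NE contributions = (0.6, 3.8, 1.3, 1.3, 3.4); X = 10.4.
W^NE = (Σα)·X − ½Σα_i² = 10.4² − ½·29.74 = 93.29.
Planner sets x_i = Σα_j = 10.4 for every i, so X^SO = 5·10.4 = 52.
W^SO = (Σα)·X^SO − ½·5·(Σα)² = (5/2)·10.4² = 270.4.
Deadweight loss = W^SO − W^NE = 177.11.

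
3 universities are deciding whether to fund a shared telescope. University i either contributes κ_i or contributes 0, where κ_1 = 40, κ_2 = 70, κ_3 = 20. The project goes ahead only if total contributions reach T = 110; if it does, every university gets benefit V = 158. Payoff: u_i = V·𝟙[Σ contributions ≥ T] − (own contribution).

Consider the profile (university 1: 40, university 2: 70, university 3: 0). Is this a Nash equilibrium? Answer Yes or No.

Total = 110 ≥ 110: provided.
University 1 (pledges 40, payoff 118): dropping to 0 → total 70, payoff 0. No gain.
University 2 (pledges 70, payoff 88): dropping to 0 → total 40, payoff 0. No gain.
University 3 (pledges 0, payoff 158): pledging 20 → total 130, payoff 138. No gain.

Yes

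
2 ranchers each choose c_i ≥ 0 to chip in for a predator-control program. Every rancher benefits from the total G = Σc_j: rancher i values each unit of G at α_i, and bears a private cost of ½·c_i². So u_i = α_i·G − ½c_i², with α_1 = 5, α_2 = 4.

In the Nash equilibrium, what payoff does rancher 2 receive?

Rancher i's FOC: ∂u_i/∂c_i = α_i − c_i = 0, so c_i* = α_i.
NE contributions = (5, 4); G = 9.
u_2 = α_2·G − ½·(c_2)² = 4·9 − ½·4² = 28.

28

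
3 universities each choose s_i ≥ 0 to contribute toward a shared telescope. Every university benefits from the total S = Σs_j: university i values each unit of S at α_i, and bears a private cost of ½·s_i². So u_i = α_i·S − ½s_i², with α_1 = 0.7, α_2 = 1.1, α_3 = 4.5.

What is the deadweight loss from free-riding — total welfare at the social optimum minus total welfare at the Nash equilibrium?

30.82

University i's FOC: ∂u_i/∂s_i = α_i − s_i = 0, so s_i* = α_i.
NE contributions = (0.7, 1.1, 4.5); S = 6.3.
W^NE = (Σα)·S − ½Σα_i² = 6.3² − ½·21.95 = 28.715.
Planner sets s_i = Σα_j = 6.3 for every i, so S^SO = 3·6.3 = 18.9.
W^SO = (Σα)·S^SO − ½·3·(Σα)² = (3/2)·6.3² = 59.535.
Deadweight loss = W^SO − W^NE = 30.82.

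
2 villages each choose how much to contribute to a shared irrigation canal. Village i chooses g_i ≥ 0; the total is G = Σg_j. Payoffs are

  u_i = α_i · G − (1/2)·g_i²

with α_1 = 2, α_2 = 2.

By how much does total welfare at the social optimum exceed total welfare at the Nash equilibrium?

Village i's FOC: ∂u_i/∂g_i = α_i − g_i = 0, so g_i* = α_i.
NE contributions = (2, 2); G = 4.
W^NE = (Σα)·G − ½Σα_i² = 4² − ½·8 = 12.
Planner sets g_i = Σα_j = 4 for every i, so G^SO = 2·4 = 8.
W^SO = (Σα)·G^SO − ½·2·(Σα)² = (2/2)·4² = 16.
Deadweight loss = W^SO − W^NE = 4.

4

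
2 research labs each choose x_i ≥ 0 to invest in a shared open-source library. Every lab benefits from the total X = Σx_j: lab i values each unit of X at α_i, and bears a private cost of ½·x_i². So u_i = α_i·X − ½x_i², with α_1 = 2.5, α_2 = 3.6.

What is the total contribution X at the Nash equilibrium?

Lab i's FOC: ∂u_i/∂x_i = α_i − x_i = 0, so x_i* = α_i.
NE contributions = (2.5, 3.6); X = 6.1.

6.1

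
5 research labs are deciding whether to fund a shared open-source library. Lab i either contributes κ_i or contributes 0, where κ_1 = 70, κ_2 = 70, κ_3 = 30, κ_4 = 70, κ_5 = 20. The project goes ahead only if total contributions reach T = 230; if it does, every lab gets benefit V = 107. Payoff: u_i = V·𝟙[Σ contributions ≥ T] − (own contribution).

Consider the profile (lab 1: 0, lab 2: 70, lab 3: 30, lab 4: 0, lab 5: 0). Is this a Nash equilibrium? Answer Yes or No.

No

Total = 100 < 230: not provided.
Lab 1 (pledges 0, payoff 0): pledging 70 → total 170, payoff -70. No gain.
Lab 2 (pledges 70, payoff -70): dropping to 0 → total 30, payoff 0. Profitable deviation.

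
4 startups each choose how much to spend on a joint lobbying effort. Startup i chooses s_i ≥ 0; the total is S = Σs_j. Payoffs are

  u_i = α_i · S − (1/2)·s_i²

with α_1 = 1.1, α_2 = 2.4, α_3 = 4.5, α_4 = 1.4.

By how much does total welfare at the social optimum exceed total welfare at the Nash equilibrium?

102.95

Startup i's FOC: ∂u_i/∂s_i = α_i − s_i = 0, so s_i* = α_i.
NE contributions = (1.1, 2.4, 4.5, 1.4); S = 9.4.
W^NE = (Σα)·S − ½Σα_i² = 9.4² − ½·29.18 = 73.77.
Planner sets s_i = Σα_j = 9.4 for every i, so S^SO = 4·9.4 = 37.6.
W^SO = (Σα)·S^SO − ½·4·(Σα)² = (4/2)·9.4² = 176.72.
Deadweight loss = W^SO − W^NE = 102.95.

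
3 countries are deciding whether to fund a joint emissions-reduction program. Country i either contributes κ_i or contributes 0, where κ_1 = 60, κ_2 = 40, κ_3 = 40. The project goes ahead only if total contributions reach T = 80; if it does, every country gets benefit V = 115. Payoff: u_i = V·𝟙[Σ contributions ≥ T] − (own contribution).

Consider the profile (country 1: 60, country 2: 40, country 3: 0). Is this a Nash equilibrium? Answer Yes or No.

Total = 100 ≥ 80: provided.
Country 1 (pledges 60, payoff 55): dropping to 0 → total 40, payoff 0. No gain.
Country 2 (pledges 40, payoff 75): dropping to 0 → total 60, payoff 0. No gain.
Country 3 (pledges 0, payoff 115): pledging 40 → total 140, payoff 75. No gain.

Yes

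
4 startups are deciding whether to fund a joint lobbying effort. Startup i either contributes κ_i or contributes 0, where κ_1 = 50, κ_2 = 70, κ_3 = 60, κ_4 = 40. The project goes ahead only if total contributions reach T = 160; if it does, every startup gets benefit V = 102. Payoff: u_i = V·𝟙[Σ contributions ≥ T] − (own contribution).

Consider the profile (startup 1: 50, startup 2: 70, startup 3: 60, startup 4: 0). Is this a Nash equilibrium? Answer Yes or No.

Total = 180 ≥ 160: provided.
Startup 1 (pledges 50, payoff 52): dropping to 0 → total 130, payoff 0. No gain.
Startup 2 (pledges 70, payoff 32): dropping to 0 → total 110, payoff 0. No gain.
Startup 3 (pledges 60, payoff 42): dropping to 0 → total 120, payoff 0. No gain.
Startup 4 (pledges 0, payoff 102): pledging 40 → total 220, payoff 62. No gain.

Yes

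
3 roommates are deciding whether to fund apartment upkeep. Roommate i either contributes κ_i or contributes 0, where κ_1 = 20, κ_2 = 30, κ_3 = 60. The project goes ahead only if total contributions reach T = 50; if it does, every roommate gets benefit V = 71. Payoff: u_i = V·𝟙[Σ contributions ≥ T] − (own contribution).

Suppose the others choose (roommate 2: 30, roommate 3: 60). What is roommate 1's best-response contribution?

Others' total = 90 ≥ 50; contributing adds cost 20 for no extra benefit.
Best response: 0.

0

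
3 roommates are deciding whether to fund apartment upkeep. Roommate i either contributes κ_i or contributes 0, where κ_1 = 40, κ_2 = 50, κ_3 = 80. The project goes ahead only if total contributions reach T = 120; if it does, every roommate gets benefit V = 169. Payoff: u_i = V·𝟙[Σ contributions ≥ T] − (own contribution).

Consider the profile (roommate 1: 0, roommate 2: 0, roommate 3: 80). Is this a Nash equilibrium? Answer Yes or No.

Total = 80 < 120: not provided.
Roommate 1 (pledges 0, payoff 0): pledging 40 → total 120, payoff 129. Profitable deviation.

No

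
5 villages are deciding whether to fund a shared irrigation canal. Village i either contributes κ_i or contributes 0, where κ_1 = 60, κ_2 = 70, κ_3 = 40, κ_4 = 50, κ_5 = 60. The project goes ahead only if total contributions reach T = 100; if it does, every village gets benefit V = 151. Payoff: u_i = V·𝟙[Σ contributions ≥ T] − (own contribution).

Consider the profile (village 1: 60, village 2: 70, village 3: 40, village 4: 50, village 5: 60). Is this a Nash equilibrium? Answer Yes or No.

No

Total = 280 ≥ 100: provided.
Village 1 (pledges 60, payoff 91): dropping to 0 → total 220, payoff 151. Profitable deviation.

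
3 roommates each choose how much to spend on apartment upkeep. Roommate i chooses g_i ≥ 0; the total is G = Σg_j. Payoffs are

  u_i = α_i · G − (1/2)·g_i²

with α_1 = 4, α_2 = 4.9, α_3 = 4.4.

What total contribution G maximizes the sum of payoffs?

Planner FOC: ∂(Σu_j)/∂g_i = (Σα_j) − g_i = 0, so g_i^SO = Σα_j = 13.3 for every i; G^SO = 39.9.

39.9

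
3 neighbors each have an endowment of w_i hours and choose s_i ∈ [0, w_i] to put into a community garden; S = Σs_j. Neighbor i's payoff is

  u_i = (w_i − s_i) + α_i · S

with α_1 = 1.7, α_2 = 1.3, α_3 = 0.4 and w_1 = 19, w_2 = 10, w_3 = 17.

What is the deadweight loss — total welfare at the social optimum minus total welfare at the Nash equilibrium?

40.8

∂u_i/∂s_i = α_i − 1, so neighbor i contributes w_i if α_i > 1, else 0.
α_i > 1 for i ∈ {1, 2}; NE contributions (19, 10, 0), S = 29.
W^NE = Σw_i − S^NE + (Σα_i)·S^NE = 46 + 2.4·29 = 115.6.
Planner: ∂(Σu_j)/∂s_i = Σα_j − 1 = 2.4 > 0, so everyone contributes w_i; S^SO = 46, W^SO = 46 + 2.4·46 = 156.4.
Deadweight loss = 40.8.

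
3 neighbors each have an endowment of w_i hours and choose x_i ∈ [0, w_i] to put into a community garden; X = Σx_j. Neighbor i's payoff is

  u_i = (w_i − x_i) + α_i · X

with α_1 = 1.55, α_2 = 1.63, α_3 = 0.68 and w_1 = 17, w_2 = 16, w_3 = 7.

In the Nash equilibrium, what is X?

∂u_i/∂x_i = α_i − 1, so neighbor i contributes w_i if α_i > 1, else 0.
α_i > 1 for i ∈ {1, 2}; NE contributions (17, 16, 0), X = 33.

33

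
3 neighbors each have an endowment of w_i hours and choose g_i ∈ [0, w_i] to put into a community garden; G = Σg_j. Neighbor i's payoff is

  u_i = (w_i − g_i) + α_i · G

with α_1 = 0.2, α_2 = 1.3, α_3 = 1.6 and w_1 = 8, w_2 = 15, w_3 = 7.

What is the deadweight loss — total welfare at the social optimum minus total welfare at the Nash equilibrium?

∂u_i/∂g_i = α_i − 1, so neighbor i contributes w_i if α_i > 1, else 0.
α_i > 1 for i ∈ {2, 3}; NE contributions (0, 15, 7), G = 22.
W^NE = Σw_i − G^NE + (Σα_i)·G^NE = 30 + 2.1·22 = 76.2.
Planner: ∂(Σu_j)/∂g_i = Σα_j − 1 = 2.1 > 0, so everyone contributes w_i; G^SO = 30, W^SO = 30 + 2.1·30 = 93.
Deadweight loss = 16.8.

16.8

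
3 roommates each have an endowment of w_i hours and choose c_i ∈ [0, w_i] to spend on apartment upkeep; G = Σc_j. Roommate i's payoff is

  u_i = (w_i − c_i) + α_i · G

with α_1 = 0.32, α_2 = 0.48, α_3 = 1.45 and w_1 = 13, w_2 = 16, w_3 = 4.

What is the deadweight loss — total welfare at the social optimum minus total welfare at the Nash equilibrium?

∂u_i/∂c_i = α_i − 1, so roommate i contributes w_i if α_i > 1, else 0.
α_i > 1 for i ∈ {3}; NE contributions (0, 0, 4), G = 4.
W^NE = Σw_i − G^NE + (Σα_i)·G^NE = 33 + 1.25·4 = 38.
Planner: ∂(Σu_j)/∂c_i = Σα_j − 1 = 1.25 > 0, so everyone contributes w_i; G^SO = 33, W^SO = 33 + 1.25·33 = 74.25.
Deadweight loss = 36.25.

36.25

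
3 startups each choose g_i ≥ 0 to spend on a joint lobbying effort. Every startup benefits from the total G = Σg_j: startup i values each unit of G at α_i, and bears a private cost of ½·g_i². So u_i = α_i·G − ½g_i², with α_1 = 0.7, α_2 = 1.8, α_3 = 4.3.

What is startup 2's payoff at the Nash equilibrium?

Startup i's FOC: ∂u_i/∂g_i = α_i − g_i = 0, so g_i* = α_i.
NE contributions = (0.7, 1.8, 4.3); G = 6.8.
u_2 = α_2·G − ½·(g_2)² = 1.8·6.8 − ½·1.8² = 10.62.

10.62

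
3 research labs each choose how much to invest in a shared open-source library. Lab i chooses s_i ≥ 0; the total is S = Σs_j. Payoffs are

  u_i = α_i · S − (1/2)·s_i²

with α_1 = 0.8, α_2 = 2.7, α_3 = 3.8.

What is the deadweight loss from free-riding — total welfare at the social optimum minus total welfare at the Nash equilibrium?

37.83

Lab i's FOC: ∂u_i/∂s_i = α_i − s_i = 0, so s_i* = α_i.
NE contributions = (0.8, 2.7, 3.8); S = 7.3.
W^NE = (Σα)·S − ½Σα_i² = 7.3² − ½·22.37 = 42.105.
Planner sets s_i = Σα_j = 7.3 for every i, so S^SO = 3·7.3 = 21.9.
W^SO = (Σα)·S^SO − ½·3·(Σα)² = (3/2)·7.3² = 79.935.
Deadweight loss = W^SO − W^NE = 37.83.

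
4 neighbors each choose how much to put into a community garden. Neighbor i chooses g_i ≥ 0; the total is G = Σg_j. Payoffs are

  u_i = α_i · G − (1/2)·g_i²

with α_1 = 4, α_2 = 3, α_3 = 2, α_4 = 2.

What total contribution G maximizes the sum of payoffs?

Planner FOC: ∂(Σu_j)/∂g_i = (Σα_j) − g_i = 0, so g_i^SO = Σα_j = 11 for every i; G^SO = 44.

44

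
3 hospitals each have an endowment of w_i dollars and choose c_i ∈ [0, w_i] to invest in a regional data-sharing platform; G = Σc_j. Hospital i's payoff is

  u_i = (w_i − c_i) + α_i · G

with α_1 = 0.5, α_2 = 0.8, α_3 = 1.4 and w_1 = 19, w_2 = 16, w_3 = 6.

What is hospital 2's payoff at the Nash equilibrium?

20.8

∂u_i/∂c_i = α_i − 1, so hospital i contributes w_i if α_i > 1, else 0.
α_i > 1 for i ∈ {3}; NE contributions (0, 0, 6), G = 6.
u_2 = (16 − 0) + 0.8·6 = 20.8.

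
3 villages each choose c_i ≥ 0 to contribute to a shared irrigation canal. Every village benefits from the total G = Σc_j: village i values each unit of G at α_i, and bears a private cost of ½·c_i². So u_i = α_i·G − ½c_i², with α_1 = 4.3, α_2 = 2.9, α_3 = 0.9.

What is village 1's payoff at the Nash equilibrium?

25.585

Village i's FOC: ∂u_i/∂c_i = α_i − c_i = 0, so c_i* = α_i.
NE contributions = (4.3, 2.9, 0.9); G = 8.1.
u_1 = α_1·G − ½·(c_1)² = 4.3·8.1 − ½·4.3² = 25.585.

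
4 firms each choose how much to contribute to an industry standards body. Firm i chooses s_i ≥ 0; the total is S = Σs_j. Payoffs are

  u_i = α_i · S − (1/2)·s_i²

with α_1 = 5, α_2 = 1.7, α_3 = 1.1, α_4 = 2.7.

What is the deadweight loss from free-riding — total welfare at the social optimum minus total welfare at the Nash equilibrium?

128.445

Firm i's FOC: ∂u_i/∂s_i = α_i − s_i = 0, so s_i* = α_i.
NE contributions = (5, 1.7, 1.1, 2.7); S = 10.5.
W^NE = (Σα)·S − ½Σα_i² = 10.5² − ½·36.39 = 92.055.
Planner sets s_i = Σα_j = 10.5 for every i, so S^SO = 4·10.5 = 42.
W^SO = (Σα)·S^SO − ½·4·(Σα)² = (4/2)·10.5² = 220.5.
Deadweight loss = W^SO − W^NE = 128.445.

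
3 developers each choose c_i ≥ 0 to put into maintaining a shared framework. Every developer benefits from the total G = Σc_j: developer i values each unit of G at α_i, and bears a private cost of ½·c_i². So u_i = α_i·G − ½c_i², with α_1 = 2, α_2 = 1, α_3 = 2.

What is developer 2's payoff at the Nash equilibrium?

4.5

Developer i's FOC: ∂u_i/∂c_i = α_i − c_i = 0, so c_i* = α_i.
NE contributions = (2, 1, 2); G = 5.
u_2 = α_2·G − ½·(c_2)² = 1·5 − ½·1² = 4.5.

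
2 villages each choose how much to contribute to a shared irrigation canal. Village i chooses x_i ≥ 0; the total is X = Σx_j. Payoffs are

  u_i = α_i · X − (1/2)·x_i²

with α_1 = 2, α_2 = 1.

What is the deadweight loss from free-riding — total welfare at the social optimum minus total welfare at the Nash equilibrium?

Village i's FOC: ∂u_i/∂x_i = α_i − x_i = 0, so x_i* = α_i.
NE contributions = (2, 1); X = 3.
W^NE = (Σα)·X − ½Σα_i² = 3² − ½·5 = 6.5.
Planner sets x_i = Σα_j = 3 for every i, so X^SO = 2·3 = 6.
W^SO = (Σα)·X^SO − ½·2·(Σα)² = (2/2)·3² = 9.
Deadweight loss = W^SO − W^NE = 2.5.

2.5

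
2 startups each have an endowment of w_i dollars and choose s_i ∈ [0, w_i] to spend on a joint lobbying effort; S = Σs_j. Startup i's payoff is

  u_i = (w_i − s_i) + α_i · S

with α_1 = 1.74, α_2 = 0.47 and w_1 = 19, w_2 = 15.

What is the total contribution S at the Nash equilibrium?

19

∂u_i/∂s_i = α_i − 1, so startup i contributes w_i if α_i > 1, else 0.
α_i > 1 for i ∈ {1}; NE contributions (19, 0), S = 19.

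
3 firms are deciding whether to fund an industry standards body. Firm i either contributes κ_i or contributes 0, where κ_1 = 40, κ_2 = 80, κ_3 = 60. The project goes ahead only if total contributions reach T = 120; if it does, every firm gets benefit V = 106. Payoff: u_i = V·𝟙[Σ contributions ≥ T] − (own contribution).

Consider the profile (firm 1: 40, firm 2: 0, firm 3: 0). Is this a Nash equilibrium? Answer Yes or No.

Total = 40 < 120: not provided.
Firm 1 (pledges 40, payoff -40): dropping to 0 → total 0, payoff 0. Profitable deviation.

No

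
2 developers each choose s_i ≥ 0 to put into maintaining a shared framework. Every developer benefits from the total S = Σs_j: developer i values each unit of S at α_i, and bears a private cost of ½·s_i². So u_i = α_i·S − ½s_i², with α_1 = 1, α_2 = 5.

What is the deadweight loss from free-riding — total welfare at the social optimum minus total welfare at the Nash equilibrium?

13

Developer i's FOC: ∂u_i/∂s_i = α_i − s_i = 0, so s_i* = α_i.
NE contributions = (1, 5); S = 6.
W^NE = (Σα)·S − ½Σα_i² = 6² − ½·26 = 23.
Planner sets s_i = Σα_j = 6 for every i, so S^SO = 2·6 = 12.
W^SO = (Σα)·S^SO − ½·2·(Σα)² = (2/2)·6² = 36.
Deadweight loss = W^SO − W^NE = 13.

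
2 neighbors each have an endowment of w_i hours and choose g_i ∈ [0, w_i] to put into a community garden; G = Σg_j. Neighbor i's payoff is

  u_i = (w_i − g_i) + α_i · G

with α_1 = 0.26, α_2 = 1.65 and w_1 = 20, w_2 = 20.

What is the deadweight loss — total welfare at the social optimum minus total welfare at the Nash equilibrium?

18.2

∂u_i/∂g_i = α_i − 1, so neighbor i contributes w_i if α_i > 1, else 0.
α_i > 1 for i ∈ {2}; NE contributions (0, 20), G = 20.
W^NE = Σw_i − G^NE + (Σα_i)·G^NE = 40 + 0.91·20 = 58.2.
Planner: ∂(Σu_j)/∂g_i = Σα_j − 1 = 0.91 > 0, so everyone contributes w_i; G^SO = 40, W^SO = 40 + 0.91·40 = 76.4.
Deadweight loss = 18.2.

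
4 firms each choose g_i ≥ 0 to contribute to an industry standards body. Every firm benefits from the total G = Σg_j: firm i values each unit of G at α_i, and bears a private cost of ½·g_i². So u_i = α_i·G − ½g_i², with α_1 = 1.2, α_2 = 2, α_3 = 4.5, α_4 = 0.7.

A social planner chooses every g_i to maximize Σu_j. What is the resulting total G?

Planner FOC: ∂(Σu_j)/∂g_i = (Σα_j) − g_i = 0, so g_i^SO = Σα_j = 8.4 for every i; G^SO = 33.6.

33.6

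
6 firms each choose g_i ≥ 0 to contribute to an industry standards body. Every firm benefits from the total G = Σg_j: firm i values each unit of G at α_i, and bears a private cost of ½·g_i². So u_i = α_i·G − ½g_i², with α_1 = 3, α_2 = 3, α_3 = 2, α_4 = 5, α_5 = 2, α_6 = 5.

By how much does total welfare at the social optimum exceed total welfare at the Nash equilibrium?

838

Firm i's FOC: ∂u_i/∂g_i = α_i − g_i = 0, so g_i* = α_i.
NE contributions = (3, 3, 2, 5, 2, 5); G = 20.
W^NE = (Σα)·G − ½Σα_i² = 20² − ½·76 = 362.
Planner sets g_i = Σα_j = 20 for every i, so G^SO = 6·20 = 120.
W^SO = (Σα)·G^SO − ½·6·(Σα)² = (6/2)·20² = 1200.
Deadweight loss = W^SO − W^NE = 838.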